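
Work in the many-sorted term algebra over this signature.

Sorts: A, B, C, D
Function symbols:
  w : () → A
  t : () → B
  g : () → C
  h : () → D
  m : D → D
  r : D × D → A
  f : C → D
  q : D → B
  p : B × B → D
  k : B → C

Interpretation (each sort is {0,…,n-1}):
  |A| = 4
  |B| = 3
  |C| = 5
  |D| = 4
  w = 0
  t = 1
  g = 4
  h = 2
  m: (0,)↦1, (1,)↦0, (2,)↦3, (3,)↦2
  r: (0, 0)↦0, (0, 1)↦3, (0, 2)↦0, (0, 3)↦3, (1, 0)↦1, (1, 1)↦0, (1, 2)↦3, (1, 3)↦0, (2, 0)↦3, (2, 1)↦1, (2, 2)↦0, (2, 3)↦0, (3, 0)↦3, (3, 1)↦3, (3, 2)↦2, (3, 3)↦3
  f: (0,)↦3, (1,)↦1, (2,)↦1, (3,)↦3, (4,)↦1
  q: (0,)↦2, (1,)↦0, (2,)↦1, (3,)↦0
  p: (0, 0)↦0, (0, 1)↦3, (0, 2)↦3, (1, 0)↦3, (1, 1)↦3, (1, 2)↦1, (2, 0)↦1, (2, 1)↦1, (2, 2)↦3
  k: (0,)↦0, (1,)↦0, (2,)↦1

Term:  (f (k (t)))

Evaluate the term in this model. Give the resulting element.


value = 3

  t = 1
  (k (t)) = k(1,) = 0
  (f (k (t))) = f(0,) = 3


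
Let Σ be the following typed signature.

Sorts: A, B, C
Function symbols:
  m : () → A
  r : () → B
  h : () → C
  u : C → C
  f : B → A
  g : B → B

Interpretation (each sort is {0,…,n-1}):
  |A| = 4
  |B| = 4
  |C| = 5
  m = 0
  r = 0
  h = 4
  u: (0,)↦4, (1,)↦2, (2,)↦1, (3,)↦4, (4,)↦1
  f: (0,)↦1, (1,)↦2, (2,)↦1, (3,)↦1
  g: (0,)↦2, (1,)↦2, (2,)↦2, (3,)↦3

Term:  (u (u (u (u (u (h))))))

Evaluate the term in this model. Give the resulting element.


  h = 4
  (u (h)) = u(4,) = 1
  (u (u (h))) = u(1,) = 2
  (u (u (u (h)))) = u(2,) = 1
  (u (u (u (u (h))))) = u(1,) = 2
  (u (u (u (u (u (h)))))) = u(2,) = 1

value = 1


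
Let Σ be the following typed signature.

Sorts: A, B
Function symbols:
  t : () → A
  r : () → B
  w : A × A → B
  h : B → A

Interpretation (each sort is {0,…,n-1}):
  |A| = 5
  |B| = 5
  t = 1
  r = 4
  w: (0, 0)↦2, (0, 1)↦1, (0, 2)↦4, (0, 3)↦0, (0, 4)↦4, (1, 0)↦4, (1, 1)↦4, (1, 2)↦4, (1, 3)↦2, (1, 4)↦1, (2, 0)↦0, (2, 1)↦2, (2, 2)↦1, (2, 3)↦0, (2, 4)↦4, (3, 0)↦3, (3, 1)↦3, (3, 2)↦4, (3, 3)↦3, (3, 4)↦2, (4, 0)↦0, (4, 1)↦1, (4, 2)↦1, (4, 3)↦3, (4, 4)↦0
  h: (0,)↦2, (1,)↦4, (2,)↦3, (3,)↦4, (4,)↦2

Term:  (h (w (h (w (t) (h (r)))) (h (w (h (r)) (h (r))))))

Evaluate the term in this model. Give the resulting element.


value = 2

  t = 1
  r = 4
  (h (r)) = h(4,) = 2
  (w (t) (h (r))) = w(1, 2) = 4
  (h (w (t) (h (r)))) = h(4,) = 2
  r = 4
  (h (r)) = h(4,) = 2
  r = 4
  (h (r)) = h(4,) = 2
  (w (h (r)) (h (r))) = w(2, 2) = 1
  (h (w (h (r)) (h (r)))) = h(1,) = 4
  (w (h (w (t) (h (r)))) (h (w (h (r)) (h (r))))) = w(2, 4) = 4
  (h (w (h (w (t) (h (r)))) (h (w (h (r)) (h (r)))))) = h(4,) = 2


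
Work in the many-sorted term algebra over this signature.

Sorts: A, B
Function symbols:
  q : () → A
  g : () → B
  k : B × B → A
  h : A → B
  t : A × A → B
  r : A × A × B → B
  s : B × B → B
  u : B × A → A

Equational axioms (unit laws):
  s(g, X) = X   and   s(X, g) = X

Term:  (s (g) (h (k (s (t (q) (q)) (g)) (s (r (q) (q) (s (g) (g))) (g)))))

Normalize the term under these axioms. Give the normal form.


1. (s (g) (h (k (s (t (q) (q)) (g)) (s (r (q) (q) (s (g) (g))) (g)))))  →  (h (k (s (t (q) (q)) (g)) (s (r (q) (q) (s (g) (g))) (g))))
2. (h (k (s (t (q) (q)) (g)) (s (r (q) (q) (s (g) (g))) (g))))  →  (h (k (t (q) (q)) (s (r (q) (q) (s (g) (g))) (g))))
3. (h (k (t (q) (q)) (s (r (q) (q) (s (g) (g))) (g))))  →  (h (k (t (q) (q)) (r (q) (q) (s (g) (g)))))
4. (h (k (t (q) (q)) (r (q) (q) (s (g) (g)))))  →  (h (k (t (q) (q)) (r (q) (q) (g))))

normal form = (h (k (t (q) (q)) (r (q) (q) (g))))


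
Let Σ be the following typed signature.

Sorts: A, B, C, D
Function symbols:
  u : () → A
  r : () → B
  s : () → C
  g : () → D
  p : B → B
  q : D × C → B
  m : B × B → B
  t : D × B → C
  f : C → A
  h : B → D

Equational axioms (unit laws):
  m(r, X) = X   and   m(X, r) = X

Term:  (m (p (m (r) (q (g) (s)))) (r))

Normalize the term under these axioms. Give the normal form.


1. (m (p (m (r) (q (g) (s)))) (r))  →  (p (m (r) (q (g) (s))))
2. (p (m (r) (q (g) (s))))  →  (p (q (g) (s)))

normal form = (p (q (g) (s)))


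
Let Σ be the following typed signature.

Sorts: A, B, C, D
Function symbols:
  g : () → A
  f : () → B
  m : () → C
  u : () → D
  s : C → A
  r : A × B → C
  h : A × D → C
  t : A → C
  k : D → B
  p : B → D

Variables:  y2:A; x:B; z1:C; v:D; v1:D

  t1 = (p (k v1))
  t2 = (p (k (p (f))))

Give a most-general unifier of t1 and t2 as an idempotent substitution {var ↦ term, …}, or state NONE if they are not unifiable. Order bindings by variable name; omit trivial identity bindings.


{v1 ↦ (p (f))}


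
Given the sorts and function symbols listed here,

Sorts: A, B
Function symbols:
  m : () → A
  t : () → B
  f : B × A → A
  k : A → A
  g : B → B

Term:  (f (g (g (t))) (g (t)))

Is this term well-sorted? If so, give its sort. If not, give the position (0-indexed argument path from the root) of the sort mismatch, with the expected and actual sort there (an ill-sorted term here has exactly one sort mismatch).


ill-sorted at position [1]: expected A, got B

      (t) : B
    (g (t)) : B
  (g (g (t))) : B
    (t) : B
  (g (t)) : B
(f (g (g (t))) (g (t))) : ✗ arg 1 at [1] has sort B, expected A


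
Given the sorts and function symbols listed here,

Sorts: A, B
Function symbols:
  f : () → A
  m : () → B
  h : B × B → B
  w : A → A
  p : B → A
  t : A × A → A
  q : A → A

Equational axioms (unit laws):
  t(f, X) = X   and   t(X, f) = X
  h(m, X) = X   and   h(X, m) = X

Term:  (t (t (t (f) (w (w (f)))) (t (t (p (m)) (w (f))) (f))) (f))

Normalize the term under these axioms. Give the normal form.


1. (t (t (t (f) (w (w (f)))) (t (t (p (m)) (w (f))) (f))) (f))  →  (t (t (f) (w (w (f)))) (t (t (p (m)) (w (f))) (f)))
2. (t (t (f) (w (w (f)))) (t (t (p (m)) (w (f))) (f)))  →  (t (w (w (f))) (t (t (p (m)) (w (f))) (f)))
3. (t (w (w (f))) (t (t (p (m)) (w (f))) (f)))  →  (t (w (w (f))) (t (p (m)) (w (f))))

normal form = (t (w (w (f))) (t (p (m)) (w (f))))


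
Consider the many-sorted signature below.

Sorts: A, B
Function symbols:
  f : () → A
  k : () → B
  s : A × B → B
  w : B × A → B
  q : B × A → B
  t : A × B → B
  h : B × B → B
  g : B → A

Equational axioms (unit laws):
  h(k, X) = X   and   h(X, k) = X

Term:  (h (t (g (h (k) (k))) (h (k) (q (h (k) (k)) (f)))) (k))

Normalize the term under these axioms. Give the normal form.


1. (h (t (g (h (k) (k))) (h (k) (q (h (k) (k)) (f)))) (k))  →  (t (g (h (k) (k))) (h (k) (q (h (k) (k)) (f))))
2. (t (g (h (k) (k))) (h (k) (q (h (k) (k)) (f))))  →  (t (g (k)) (h (k) (q (h (k) (k)) (f))))
3. (t (g (k)) (h (k) (q (h (k) (k)) (f))))  →  (t (g (k)) (q (h (k) (k)) (f)))
4. (t (g (k)) (q (h (k) (k)) (f)))  →  (t (g (k)) (q (k) (f)))

normal form = (t (g (k)) (q (k) (f)))


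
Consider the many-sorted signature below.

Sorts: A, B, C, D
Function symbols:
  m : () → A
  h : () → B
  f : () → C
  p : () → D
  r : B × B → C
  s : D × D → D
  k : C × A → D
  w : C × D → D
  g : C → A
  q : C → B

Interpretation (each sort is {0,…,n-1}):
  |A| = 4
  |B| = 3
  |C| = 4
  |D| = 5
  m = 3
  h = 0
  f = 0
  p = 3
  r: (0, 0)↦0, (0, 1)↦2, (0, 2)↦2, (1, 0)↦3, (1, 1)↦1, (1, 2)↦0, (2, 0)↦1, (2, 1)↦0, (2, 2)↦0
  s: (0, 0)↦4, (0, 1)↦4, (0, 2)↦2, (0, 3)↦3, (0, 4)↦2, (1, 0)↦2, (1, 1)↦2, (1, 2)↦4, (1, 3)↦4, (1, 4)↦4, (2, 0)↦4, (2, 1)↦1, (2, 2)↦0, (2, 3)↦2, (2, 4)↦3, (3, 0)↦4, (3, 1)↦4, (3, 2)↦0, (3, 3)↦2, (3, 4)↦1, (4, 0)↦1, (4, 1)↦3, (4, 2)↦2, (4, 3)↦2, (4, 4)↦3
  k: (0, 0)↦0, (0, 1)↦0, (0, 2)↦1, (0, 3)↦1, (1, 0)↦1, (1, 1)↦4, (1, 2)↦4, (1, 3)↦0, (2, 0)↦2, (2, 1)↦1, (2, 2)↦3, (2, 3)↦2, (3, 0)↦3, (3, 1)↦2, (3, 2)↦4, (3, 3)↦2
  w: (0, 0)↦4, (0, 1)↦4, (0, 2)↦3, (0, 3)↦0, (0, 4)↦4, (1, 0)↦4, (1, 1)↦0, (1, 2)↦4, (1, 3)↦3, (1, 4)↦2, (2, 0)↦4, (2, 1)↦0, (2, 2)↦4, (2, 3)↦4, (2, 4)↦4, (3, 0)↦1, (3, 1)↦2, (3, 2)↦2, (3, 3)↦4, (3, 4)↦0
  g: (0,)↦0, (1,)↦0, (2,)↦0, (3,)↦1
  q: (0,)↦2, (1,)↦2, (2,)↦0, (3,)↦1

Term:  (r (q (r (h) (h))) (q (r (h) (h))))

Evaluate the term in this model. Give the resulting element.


value = 0

  h = 0
  h = 0
  (r (h) (h)) = r(0, 0) = 0
  (q (r (h) (h))) = q(0,) = 2
  h = 0
  h = 0
  (r (h) (h)) = r(0, 0) = 0
  (q (r (h) (h))) = q(0,) = 2
  (r (q (r (h) (h))) (q (r (h) (h)))) = r(2, 2) = 0


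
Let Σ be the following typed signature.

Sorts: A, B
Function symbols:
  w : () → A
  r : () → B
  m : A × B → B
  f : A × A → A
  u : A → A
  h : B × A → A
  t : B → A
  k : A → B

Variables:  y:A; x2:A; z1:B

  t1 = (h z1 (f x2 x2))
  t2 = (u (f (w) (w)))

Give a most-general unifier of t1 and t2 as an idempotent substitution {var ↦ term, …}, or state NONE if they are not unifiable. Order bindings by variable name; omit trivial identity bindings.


NONE (not unifiable)

head clash or occurs-check failure — not unifiable


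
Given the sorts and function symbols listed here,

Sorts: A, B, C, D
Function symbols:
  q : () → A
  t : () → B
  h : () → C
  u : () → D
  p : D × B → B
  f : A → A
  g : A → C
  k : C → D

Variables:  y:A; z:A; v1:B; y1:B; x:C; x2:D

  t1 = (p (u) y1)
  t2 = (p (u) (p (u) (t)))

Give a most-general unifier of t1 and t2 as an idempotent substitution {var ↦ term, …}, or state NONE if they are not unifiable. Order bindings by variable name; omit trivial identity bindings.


{y1 ↦ (p (u) (t))}


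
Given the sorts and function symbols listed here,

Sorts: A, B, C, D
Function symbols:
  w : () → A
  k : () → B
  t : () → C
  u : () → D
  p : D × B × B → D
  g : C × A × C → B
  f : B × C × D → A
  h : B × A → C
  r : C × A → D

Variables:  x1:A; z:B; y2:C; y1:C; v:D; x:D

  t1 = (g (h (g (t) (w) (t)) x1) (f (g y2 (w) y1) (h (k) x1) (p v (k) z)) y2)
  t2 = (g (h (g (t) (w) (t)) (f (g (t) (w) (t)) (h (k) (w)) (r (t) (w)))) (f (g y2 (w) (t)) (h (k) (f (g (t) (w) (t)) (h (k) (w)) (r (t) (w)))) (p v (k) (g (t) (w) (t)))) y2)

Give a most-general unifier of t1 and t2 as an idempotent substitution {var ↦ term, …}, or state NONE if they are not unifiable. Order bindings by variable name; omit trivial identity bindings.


{x1 ↦ (f (g (t) (w) (t)) (h (k) (w)) (r (t) (w))), y1 ↦ (t), z ↦ (g (t) (w) (t))}


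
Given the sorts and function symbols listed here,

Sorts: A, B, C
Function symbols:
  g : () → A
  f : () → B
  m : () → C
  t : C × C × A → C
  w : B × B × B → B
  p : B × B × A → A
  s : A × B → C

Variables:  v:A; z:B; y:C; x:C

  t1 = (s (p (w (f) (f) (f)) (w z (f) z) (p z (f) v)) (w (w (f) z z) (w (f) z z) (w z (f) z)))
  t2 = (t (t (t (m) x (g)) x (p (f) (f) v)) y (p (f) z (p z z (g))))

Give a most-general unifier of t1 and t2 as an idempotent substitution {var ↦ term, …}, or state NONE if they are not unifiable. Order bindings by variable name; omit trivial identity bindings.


head clash or occurs-check failure — not unifiable

NONE (not unifiable)


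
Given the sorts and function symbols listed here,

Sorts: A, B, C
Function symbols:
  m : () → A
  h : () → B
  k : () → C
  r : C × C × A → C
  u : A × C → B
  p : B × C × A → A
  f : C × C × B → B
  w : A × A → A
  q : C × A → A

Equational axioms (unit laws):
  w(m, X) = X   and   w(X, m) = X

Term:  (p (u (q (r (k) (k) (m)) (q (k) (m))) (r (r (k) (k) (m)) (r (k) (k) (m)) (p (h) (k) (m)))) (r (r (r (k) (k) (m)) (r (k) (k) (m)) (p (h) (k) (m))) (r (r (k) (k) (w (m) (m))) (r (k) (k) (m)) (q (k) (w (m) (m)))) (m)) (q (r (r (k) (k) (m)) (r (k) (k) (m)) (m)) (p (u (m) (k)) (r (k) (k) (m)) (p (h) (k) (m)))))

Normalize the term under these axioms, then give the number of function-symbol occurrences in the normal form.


size = 73

1. (p (u (q (r (k) (k) (m)) (q (k) (m))) (r (r (k) (k) (m)) (r (k) (k) (m)) (p (h) (k) (m)))) (r (r (r (k) (k) (m)) (r (k) (k) (m)) (p (h) (k) (m))) (r (r (k) (k) (w (m) (m))) (r (k) (k) (m)) (q (k) (w (m) (m)))) (m)) (q (r (r (k) (k) (m)) (r (k) (k) (m)) (m)) (p (u (m) (k)) (r (k) (k) (m)) (p (h) (k) (m)))))  →  (p (u (q (r (k) (k) (m)) (q (k) (m))) (r (r (k) (k) (m)) (r (k) (k) (m)) (p (h) (k) (m)))) (r (r (r (k) (k) (m)) (r (k) (k) (m)) (p (h) (k) (m))) (r (r (k) (k) (m)) (r (k) (k) (m)) (q (k) (w (m) (m)))) (m)) (q (r (r (k) (k) (m)) (r (k) (k) (m)) (m)) (p (u (m) (k)) (r (k) (k) (m)) (p (h) (k) (m)))))
2. (p (u (q (r (k) (k) (m)) (q (k) (m))) (r (r (k) (k) (m)) (r (k) (k) (m)) (p (h) (k) (m)))) (r (r (r (k) (k) (m)) (r (k) (k) (m)) (p (h) (k) (m))) (r (r (k) (k) (m)) (r (k) (k) (m)) (q (k) (w (m) (m)))) (m)) (q (r (r (k) (k) (m)) (r (k) (k) (m)) (m)) (p (u (m) (k)) (r (k) (k) (m)) (p (h) (k) (m)))))  →  (p (u (q (r (k) (k) (m)) (q (k) (m))) (r (r (k) (k) (m)) (r (k) (k) (m)) (p (h) (k) (m)))) (r (r (r (k) (k) (m)) (r (k) (k) (m)) (p (h) (k) (m))) (r (r (k) (k) (m)) (r (k) (k) (m)) (q (k) (m))) (m)) (q (r (r (k) (k) (m)) (r (k) (k) (m)) (m)) (p (u (m) (k)) (r (k) (k) (m)) (p (h) (k) (m)))))
normal form: (p (u (q (r (k) (k) (m)) (q (k) (m))) (r (r (k) (k) (m)) (r (k) (k) (m)) (p (h) (k) (m)))) (r (r (r (k) (k) (m)) (r (k) (k) (m)) (p (h) (k) (m))) (r (r (k) (k) (m)) (r (k) (k) (m)) (q (k) (m))) (m)) (q (r (r (k) (k) (m)) (r (k) (k) (m)) (m)) (p (u (m) (k)) (r (k) (k) (m)) (p (h) (k) (m)))))


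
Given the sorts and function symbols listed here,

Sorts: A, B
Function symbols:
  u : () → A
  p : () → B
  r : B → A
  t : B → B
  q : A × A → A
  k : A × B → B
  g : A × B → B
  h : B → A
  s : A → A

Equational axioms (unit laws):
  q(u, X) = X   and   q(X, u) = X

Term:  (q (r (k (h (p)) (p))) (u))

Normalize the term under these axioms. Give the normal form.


1. (q (r (k (h (p)) (p))) (u))  →  (r (k (h (p)) (p)))

normal form = (r (k (h (p)) (p)))


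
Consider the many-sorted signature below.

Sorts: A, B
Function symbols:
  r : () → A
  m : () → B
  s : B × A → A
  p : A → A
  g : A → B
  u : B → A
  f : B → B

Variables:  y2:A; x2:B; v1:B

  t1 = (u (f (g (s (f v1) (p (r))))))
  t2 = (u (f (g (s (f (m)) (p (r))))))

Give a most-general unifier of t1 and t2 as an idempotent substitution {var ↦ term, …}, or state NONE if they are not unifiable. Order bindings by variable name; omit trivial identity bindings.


{v1 ↦ (m)}


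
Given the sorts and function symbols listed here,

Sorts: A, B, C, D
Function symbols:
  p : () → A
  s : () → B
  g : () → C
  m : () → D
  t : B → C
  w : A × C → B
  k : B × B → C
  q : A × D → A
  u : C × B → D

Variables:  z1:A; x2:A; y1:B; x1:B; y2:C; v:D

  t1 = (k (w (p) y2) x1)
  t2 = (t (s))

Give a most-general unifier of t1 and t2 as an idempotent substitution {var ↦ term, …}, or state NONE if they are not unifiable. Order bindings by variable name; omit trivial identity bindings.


NONE (not unifiable)

head clash or occurs-check failure — not unifiable


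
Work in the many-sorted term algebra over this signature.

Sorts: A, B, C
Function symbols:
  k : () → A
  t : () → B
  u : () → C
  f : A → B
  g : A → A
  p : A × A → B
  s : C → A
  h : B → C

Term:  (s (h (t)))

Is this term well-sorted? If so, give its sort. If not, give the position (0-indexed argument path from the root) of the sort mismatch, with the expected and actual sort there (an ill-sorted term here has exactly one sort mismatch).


    (t) : B
  (h (t)) : C
(s (h (t))) : A

well-sorted; sort = A


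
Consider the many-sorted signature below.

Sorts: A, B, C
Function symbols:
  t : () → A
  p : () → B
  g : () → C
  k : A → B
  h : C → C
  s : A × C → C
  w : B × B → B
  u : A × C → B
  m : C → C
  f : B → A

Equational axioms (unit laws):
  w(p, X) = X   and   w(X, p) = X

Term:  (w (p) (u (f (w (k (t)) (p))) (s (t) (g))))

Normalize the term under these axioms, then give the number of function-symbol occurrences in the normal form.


1. (w (p) (u (f (w (k (t)) (p))) (s (t) (g))))  →  (u (f (w (k (t)) (p))) (s (t) (g)))
2. (u (f (w (k (t)) (p))) (s (t) (g)))  →  (u (f (k (t))) (s (t) (g)))
normal form: (u (f (k (t))) (s (t) (g)))

size = 7


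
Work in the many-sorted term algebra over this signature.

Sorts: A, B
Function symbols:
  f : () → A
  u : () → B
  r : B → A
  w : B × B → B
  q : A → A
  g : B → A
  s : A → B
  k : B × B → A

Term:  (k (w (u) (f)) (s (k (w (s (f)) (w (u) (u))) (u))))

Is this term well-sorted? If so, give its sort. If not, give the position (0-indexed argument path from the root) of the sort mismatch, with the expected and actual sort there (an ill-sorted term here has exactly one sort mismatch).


    (u) : B
    (f) : A
  (w (u) (f)) : ✗ arg 1 at [0, 1] has sort A, expected B
          (f) : A
        (s (f)) : B
          (u) : B
          (u) : B
        (w (u) (u)) : B
      (w (s (f)) (w (u) (u))) : B
      (u) : B
    (k (w (s (f)) (w (u) (u))) (u)) : A
  (s (k (w (s (f)) (w (u) (u))) (u))) : B

ill-sorted at position [0, 1]: expected B, got A


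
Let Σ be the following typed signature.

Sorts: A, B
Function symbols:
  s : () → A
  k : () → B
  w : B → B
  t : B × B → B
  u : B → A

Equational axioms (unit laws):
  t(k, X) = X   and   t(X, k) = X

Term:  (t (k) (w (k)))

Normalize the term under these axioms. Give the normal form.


normal form = (w (k))

1. (t (k) (w (k)))  →  (w (k))


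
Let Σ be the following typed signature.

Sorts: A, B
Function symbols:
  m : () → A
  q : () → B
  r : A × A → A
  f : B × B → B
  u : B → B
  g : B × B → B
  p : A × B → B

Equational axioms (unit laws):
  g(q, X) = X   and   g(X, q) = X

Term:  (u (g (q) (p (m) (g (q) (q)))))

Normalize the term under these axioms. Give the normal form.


1. (u (g (q) (p (m) (g (q) (q)))))  →  (u (p (m) (g (q) (q))))
2. (u (p (m) (g (q) (q))))  →  (u (p (m) (q)))

normal form = (u (p (m) (q)))


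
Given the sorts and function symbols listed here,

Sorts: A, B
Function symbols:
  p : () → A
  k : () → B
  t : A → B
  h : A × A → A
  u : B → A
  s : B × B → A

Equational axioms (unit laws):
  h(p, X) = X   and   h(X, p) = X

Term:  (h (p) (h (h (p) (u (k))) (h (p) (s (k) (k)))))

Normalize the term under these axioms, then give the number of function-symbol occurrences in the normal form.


size = 6

1. (h (p) (h (h (p) (u (k))) (h (p) (s (k) (k)))))  →  (h (h (p) (u (k))) (h (p) (s (k) (k))))
2. (h (h (p) (u (k))) (h (p) (s (k) (k))))  →  (h (u (k)) (h (p) (s (k) (k))))
3. (h (u (k)) (h (p) (s (k) (k))))  →  (h (u (k)) (s (k) (k)))
normal form: (h (u (k)) (s (k) (k)))


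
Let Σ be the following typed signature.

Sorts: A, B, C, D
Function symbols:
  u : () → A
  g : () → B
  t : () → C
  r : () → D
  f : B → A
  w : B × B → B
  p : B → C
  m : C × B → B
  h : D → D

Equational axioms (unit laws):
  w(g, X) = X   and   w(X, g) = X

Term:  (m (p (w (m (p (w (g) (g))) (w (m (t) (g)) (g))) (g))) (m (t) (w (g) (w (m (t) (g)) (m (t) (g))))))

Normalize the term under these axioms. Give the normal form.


1. (m (p (w (m (p (w (g) (g))) (w (m (t) (g)) (g))) (g))) (m (t) (w (g) (w (m (t) (g)) (m (t) (g))))))  →  (m (p (m (p (w (g) (g))) (w (m (t) (g)) (g)))) (m (t) (w (g) (w (m (t) (g)) (m (t) (g))))))
2. (m (p (m (p (w (g) (g))) (w (m (t) (g)) (g)))) (m (t) (w (g) (w (m (t) (g)) (m (t) (g))))))  →  (m (p (m (p (g)) (w (m (t) (g)) (g)))) (m (t) (w (g) (w (m (t) (g)) (m (t) (g))))))
3. (m (p (m (p (g)) (w (m (t) (g)) (g)))) (m (t) (w (g) (w (m (t) (g)) (m (t) (g))))))  →  (m (p (m (p (g)) (m (t) (g)))) (m (t) (w (g) (w (m (t) (g)) (m (t) (g))))))
4. (m (p (m (p (g)) (m (t) (g)))) (m (t) (w (g) (w (m (t) (g)) (m (t) (g))))))  →  (m (p (m (p (g)) (m (t) (g)))) (m (t) (w (m (t) (g)) (m (t) (g)))))

normal form = (m (p (m (p (g)) (m (t) (g)))) (m (t) (w (m (t) (g)) (m (t) (g)))))


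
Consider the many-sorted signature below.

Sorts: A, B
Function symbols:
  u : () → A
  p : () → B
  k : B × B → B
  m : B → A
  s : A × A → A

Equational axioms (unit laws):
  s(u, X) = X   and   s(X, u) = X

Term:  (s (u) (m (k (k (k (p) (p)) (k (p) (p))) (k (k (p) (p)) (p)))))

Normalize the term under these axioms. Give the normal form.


1. (s (u) (m (k (k (k (p) (p)) (k (p) (p))) (k (k (p) (p)) (p)))))  →  (m (k (k (k (p) (p)) (k (p) (p))) (k (k (p) (p)) (p))))

normal form = (m (k (k (k (p) (p)) (k (p) (p))) (k (k (p) (p)) (p))))


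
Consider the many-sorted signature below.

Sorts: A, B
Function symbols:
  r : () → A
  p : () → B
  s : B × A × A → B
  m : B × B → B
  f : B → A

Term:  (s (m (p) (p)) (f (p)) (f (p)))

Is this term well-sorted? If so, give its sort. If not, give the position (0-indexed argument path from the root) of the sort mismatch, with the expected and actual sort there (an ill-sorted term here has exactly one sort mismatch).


well-sorted; sort = B

    (p) : B
    (p) : B
  (m (p) (p)) : B
    (p) : B
  (f (p)) : A
    (p) : B
  (f (p)) : A
(s (m (p) (p)) (f (p)) (f (p))) : B


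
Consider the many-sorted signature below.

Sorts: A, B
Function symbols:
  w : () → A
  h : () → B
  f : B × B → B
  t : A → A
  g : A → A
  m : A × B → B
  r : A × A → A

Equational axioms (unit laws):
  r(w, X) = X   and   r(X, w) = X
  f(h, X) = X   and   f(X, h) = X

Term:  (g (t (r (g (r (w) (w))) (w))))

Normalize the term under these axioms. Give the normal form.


1. (g (t (r (g (r (w) (w))) (w))))  →  (g (t (g (r (w) (w)))))
2. (g (t (g (r (w) (w)))))  →  (g (t (g (w))))

normal form = (g (t (g (w))))


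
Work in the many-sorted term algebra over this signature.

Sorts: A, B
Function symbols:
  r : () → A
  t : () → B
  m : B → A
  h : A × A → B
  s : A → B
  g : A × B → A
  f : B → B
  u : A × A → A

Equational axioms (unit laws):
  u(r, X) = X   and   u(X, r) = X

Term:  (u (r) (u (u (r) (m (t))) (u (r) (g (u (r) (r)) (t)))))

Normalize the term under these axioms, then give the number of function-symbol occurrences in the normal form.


size = 6

1. (u (r) (u (u (r) (m (t))) (u (r) (g (u (r) (r)) (t)))))  →  (u (u (r) (m (t))) (u (r) (g (u (r) (r)) (t))))
2. (u (u (r) (m (t))) (u (r) (g (u (r) (r)) (t))))  →  (u (m (t)) (u (r) (g (u (r) (r)) (t))))
3. (u (m (t)) (u (r) (g (u (r) (r)) (t))))  →  (u (m (t)) (g (u (r) (r)) (t)))
4. (u (m (t)) (g (u (r) (r)) (t)))  →  (u (m (t)) (g (r) (t)))
normal form: (u (m (t)) (g (r) (t)))


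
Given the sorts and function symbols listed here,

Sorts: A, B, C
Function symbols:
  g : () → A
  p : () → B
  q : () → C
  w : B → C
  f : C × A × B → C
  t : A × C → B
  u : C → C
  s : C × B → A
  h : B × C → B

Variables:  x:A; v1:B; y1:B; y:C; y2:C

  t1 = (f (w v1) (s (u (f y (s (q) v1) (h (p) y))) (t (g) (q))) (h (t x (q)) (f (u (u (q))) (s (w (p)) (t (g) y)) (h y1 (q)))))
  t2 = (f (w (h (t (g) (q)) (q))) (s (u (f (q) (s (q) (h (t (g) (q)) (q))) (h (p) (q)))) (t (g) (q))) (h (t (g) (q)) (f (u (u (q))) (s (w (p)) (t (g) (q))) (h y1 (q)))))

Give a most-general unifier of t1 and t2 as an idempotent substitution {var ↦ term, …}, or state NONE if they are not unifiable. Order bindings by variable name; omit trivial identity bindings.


{v1 ↦ (h (t (g) (q)) (q)), x ↦ (g), y ↦ (q)}


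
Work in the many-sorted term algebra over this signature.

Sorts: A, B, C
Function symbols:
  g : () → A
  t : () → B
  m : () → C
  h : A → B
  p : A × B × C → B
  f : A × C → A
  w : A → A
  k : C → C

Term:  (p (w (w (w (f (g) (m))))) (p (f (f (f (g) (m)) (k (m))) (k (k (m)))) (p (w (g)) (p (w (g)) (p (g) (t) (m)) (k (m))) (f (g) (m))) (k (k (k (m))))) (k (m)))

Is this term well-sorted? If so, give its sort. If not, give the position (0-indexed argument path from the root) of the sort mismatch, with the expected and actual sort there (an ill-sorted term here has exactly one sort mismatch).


ill-sorted at position [1, 1, 2]: expected C, got A

          (g) : A
          (m) : C
        (f (g) (m)) : A
      (w (f (g) (m))) : A
    (w (w (f (g) (m)))) : A
  (w (w (w (f (g) (m))))) : A
          (g) : A
          (m) : C
        (f (g) (m)) : A
          (m) : C
        (k (m)) : C
      (f (f (g) (m)) (k (m))) : A
          (m) : C
        (k (m)) : C
      (k (k (m))) : C
    (f (f (f (g) (m)) (k (m))) (k (k (m)))) : A
        (g) : A
      (w (g)) : A
          (g) : A
        (w (g)) : A
          (g) : A
          (t) : B
          (m) : C
        (p (g) (t) (m)) : B
          (m) : C
        (k (m)) : C
      (p (w (g)) (p (g) (t) (m)) (k (m))) : B
        (g) : A
        (m) : C
      (f (g) (m)) : A
    (p (w (g)) (p (w (g)) (p (g) (t) (m)) (k (m))) (f (g) (m))) : ✗ arg 2 at [1, 1, 2] has sort A, expected C
          (m) : C
        (k (m)) : C
      (k (k (m))) : C
    (k (k (k (m)))) : C
    (m) : C
  (k (m)) : C


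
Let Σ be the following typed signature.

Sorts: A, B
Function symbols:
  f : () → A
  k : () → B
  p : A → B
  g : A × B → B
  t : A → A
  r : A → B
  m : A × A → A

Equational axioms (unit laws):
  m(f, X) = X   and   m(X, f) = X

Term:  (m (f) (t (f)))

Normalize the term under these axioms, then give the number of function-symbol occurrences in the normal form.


1. (m (f) (t (f)))  →  (t (f))
normal form: (t (f))

size = 2


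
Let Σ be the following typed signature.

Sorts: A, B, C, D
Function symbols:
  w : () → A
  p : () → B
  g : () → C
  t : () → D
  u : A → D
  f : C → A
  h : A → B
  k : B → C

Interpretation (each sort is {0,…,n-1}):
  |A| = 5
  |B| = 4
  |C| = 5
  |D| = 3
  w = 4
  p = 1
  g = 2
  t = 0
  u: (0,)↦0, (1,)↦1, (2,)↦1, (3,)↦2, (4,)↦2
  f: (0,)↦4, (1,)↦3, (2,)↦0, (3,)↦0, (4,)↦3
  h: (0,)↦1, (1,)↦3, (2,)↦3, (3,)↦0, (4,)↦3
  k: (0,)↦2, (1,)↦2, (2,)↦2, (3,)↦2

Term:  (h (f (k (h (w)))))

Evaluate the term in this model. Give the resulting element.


  w = 4
  (h (w)) = h(4,) = 3
  (k (h (w))) = k(3,) = 2
  (f (k (h (w)))) = f(2,) = 0
  (h (f (k (h (w))))) = h(0,) = 1

value = 1


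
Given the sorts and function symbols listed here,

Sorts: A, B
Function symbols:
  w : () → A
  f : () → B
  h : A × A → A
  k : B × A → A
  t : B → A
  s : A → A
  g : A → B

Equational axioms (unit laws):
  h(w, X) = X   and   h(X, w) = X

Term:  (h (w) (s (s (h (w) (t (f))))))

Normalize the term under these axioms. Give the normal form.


1. (h (w) (s (s (h (w) (t (f))))))  →  (s (s (h (w) (t (f)))))
2. (s (s (h (w) (t (f)))))  →  (s (s (t (f))))

normal form = (s (s (t (f))))


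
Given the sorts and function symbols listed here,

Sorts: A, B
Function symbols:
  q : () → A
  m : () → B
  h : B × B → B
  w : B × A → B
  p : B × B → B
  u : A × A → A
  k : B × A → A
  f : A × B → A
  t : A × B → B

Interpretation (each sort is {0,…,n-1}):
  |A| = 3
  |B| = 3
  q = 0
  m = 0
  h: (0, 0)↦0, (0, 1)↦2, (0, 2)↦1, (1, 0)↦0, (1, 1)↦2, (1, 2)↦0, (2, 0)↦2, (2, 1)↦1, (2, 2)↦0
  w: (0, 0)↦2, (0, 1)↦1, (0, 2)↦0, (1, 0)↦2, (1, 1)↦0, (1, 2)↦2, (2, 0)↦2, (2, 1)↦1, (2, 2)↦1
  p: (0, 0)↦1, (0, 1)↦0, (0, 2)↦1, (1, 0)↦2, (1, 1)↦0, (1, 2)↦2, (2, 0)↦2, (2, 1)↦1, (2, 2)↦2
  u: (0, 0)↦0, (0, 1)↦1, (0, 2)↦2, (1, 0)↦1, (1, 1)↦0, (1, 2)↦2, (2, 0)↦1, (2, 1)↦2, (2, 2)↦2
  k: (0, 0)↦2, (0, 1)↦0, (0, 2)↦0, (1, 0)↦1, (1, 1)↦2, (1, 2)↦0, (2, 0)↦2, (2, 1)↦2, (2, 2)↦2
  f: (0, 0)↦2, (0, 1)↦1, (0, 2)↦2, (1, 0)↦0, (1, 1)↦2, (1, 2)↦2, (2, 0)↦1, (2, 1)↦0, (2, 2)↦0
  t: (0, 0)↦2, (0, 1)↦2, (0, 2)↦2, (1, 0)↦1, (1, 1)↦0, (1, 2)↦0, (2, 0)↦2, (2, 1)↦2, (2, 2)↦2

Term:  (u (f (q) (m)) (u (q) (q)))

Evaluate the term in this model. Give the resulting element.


value = 1

  q = 0
  m = 0
  (f (q) (m)) = f(0, 0) = 2
  q = 0
  q = 0
  (u (q) (q)) = u(0, 0) = 0
  (u (f (q) (m)) (u (q) (q))) = u(2, 0) = 1


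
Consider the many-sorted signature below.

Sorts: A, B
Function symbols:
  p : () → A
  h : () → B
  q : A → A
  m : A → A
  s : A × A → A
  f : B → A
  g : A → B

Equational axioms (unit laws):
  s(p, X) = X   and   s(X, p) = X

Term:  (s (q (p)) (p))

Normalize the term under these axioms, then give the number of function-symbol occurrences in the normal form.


size = 2

1. (s (q (p)) (p))  →  (q (p))
normal form: (q (p))


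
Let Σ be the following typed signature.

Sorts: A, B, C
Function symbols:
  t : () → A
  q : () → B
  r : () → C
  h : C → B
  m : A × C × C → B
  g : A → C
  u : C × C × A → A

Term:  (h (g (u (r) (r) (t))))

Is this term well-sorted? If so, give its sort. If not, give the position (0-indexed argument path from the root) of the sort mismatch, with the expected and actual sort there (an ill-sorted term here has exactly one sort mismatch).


      (r) : C
      (r) : C
      (t) : A
    (u (r) (r) (t)) : A
  (g (u (r) (r) (t))) : C
(h (g (u (r) (r) (t)))) : B

well-sorted; sort = B


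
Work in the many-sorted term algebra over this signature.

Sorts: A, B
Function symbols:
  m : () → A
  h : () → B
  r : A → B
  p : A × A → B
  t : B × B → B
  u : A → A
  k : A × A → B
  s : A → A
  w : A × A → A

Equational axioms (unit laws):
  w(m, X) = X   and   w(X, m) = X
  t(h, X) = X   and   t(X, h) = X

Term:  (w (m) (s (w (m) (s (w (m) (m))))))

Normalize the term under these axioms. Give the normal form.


normal form = (s (s (m)))

1. (w (m) (s (w (m) (s (w (m) (m))))))  →  (s (w (m) (s (w (m) (m)))))
2. (s (w (m) (s (w (m) (m)))))  →  (s (s (w (m) (m))))
3. (s (s (w (m) (m))))  →  (s (s (m)))


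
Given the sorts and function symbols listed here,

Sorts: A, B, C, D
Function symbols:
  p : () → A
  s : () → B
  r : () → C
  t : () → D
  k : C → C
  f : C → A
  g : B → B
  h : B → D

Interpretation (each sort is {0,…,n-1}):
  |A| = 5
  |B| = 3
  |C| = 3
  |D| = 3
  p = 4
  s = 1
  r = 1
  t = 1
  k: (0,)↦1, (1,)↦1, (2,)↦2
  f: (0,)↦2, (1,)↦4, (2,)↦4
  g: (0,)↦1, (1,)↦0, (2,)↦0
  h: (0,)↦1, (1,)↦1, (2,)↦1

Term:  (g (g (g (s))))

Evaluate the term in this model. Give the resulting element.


  s = 1
  (g (s)) = g(1,) = 0
  (g (g (s))) = g(0,) = 1
  (g (g (g (s)))) = g(1,) = 0

value = 0


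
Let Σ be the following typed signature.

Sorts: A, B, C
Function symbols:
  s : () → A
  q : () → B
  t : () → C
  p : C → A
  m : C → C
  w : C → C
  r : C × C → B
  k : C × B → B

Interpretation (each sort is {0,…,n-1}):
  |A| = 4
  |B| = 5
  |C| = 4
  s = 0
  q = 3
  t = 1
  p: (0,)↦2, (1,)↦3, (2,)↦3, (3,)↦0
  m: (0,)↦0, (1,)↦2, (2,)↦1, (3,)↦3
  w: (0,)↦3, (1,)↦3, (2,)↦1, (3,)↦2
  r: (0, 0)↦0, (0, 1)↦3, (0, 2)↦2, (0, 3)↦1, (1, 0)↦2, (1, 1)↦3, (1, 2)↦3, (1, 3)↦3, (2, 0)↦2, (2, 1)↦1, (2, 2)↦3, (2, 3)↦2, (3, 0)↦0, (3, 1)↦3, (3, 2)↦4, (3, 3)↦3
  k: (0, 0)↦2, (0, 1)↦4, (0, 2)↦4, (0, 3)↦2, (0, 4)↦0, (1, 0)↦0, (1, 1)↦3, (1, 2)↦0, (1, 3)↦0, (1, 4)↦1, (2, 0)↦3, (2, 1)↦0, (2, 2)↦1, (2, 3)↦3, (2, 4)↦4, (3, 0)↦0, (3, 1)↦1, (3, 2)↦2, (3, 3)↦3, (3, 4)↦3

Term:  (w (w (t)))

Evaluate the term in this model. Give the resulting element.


  t = 1
  (w (t)) = w(1,) = 3
  (w (w (t))) = w(3,) = 2

value = 2


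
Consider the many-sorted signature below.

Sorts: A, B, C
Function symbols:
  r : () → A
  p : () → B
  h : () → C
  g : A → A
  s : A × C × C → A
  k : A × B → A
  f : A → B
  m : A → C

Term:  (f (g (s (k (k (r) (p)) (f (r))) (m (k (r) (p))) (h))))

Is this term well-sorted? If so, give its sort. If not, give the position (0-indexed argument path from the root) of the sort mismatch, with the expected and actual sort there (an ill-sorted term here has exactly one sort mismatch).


          (r) : A
          (p) : B
        (k (r) (p)) : A
          (r) : A
        (f (r)) : B
      (k (k (r) (p)) (f (r))) : A
          (r) : A
          (p) : B
        (k (r) (p)) : A
      (m (k (r) (p))) : C
      (h) : C
    (s (k (k (r) (p)) (f (r))) (m (k (r) (p))) (h)) : A
  (g (s (k (k (r) (p)) (f (r))) (m (k (r) (p))) (h))) : A
(f (g (s (k (k (r) (p)) (f (r))) (m (k (r) (p))) (h)))) : B

well-sorted; sort = B


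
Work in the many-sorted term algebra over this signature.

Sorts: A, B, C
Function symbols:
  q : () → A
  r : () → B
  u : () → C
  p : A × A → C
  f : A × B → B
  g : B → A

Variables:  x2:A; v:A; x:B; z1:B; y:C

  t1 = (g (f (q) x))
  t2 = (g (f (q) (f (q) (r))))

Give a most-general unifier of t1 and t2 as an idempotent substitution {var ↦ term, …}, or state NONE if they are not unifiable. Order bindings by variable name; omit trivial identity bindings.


{x ↦ (f (q) (r))}


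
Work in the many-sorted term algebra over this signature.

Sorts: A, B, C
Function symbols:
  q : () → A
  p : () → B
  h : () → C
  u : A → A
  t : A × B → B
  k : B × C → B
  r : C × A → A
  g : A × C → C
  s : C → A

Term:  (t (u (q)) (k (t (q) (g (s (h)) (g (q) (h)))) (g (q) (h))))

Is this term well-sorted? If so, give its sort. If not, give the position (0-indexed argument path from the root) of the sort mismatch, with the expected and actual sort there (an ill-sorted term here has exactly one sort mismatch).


ill-sorted at position [1, 0, 1]: expected B, got C

    (q) : A
  (u (q)) : A
      (q) : A
          (h) : C
        (s (h)) : A
          (q) : A
          (h) : C
        (g (q) (h)) : C
      (g (s (h)) (g (q) (h))) : C
    (t (q) (g (s (h)) (g (q) (h)))) : ✗ arg 1 at [1, 0, 1] has sort C, expected B
      (q) : A
      (h) : C
    (g (q) (h)) : C


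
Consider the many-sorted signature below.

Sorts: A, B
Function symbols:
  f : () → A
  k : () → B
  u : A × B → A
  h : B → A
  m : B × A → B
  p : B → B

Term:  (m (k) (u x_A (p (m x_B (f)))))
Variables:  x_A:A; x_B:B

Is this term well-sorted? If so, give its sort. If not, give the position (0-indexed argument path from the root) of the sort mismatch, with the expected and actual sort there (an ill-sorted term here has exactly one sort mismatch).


  (k) : B
    x_A : A
        x_B : B
        (f) : A
      (m x_B (f)) : B
    (p (m x_B (f))) : B
  (u x_A (p (m x_B (f)))) : A
(m (k) (u x_A (p (m x_B (f))))) : B

well-sorted; sort = B


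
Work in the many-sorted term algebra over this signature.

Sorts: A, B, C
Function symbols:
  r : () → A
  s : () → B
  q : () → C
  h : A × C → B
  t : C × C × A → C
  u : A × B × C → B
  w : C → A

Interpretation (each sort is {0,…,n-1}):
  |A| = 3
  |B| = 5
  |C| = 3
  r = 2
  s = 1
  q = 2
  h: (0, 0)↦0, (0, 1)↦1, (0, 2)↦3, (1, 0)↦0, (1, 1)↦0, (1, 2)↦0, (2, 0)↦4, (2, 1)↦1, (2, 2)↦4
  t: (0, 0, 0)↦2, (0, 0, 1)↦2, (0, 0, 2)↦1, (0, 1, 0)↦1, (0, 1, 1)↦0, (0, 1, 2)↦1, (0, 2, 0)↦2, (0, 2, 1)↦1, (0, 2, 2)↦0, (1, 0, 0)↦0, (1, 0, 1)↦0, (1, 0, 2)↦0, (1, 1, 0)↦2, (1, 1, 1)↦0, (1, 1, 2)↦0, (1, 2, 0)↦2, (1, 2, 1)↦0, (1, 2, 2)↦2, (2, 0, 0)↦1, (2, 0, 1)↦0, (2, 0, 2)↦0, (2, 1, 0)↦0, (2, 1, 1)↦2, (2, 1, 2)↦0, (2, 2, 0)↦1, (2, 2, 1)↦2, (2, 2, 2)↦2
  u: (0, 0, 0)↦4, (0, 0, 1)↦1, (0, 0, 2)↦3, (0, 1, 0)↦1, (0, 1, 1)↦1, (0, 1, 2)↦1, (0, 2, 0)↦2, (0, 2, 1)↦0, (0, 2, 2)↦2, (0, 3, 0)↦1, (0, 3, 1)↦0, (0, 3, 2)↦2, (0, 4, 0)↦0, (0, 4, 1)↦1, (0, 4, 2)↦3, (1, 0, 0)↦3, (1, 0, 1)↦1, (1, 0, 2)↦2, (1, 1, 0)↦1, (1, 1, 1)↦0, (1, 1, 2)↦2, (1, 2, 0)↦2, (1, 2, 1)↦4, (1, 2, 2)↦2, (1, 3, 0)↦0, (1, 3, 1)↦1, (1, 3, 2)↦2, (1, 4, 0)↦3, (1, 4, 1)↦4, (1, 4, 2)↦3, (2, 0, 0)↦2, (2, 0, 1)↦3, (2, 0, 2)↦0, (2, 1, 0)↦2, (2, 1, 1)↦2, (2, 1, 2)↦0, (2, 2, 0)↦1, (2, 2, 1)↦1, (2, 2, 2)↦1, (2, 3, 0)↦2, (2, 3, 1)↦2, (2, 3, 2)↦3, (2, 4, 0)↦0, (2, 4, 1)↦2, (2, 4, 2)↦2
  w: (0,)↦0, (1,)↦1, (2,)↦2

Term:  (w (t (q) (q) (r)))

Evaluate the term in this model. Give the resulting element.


value = 2

  q = 2
  q = 2
  r = 2
  (t (q) (q) (r)) = t(2, 2, 2) = 2
  (w (t (q) (q) (r))) = w(2,) = 2


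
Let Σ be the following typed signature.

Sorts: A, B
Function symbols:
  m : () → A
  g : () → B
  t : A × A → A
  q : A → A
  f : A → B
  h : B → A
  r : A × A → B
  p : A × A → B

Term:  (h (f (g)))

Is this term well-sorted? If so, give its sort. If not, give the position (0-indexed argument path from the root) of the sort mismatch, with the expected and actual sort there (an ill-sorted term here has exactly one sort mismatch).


ill-sorted at position [0, 0]: expected A, got B

    (g) : B
  (f (g)) : ✗ arg 0 at [0, 0] has sort B, expected A


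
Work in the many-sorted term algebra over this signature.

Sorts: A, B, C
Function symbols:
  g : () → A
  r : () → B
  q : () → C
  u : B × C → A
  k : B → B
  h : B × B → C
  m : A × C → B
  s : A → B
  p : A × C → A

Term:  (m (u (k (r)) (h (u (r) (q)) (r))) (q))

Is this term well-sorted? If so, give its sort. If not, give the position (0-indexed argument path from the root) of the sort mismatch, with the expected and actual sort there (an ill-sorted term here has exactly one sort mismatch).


ill-sorted at position [0, 1, 0]: expected B, got A

      (r) : B
    (k (r)) : B
        (r) : B
        (q) : C
      (u (r) (q)) : A
      (r) : B
    (h (u (r) (q)) (r)) : ✗ arg 0 at [0, 1, 0] has sort A, expected B
  (q) : C


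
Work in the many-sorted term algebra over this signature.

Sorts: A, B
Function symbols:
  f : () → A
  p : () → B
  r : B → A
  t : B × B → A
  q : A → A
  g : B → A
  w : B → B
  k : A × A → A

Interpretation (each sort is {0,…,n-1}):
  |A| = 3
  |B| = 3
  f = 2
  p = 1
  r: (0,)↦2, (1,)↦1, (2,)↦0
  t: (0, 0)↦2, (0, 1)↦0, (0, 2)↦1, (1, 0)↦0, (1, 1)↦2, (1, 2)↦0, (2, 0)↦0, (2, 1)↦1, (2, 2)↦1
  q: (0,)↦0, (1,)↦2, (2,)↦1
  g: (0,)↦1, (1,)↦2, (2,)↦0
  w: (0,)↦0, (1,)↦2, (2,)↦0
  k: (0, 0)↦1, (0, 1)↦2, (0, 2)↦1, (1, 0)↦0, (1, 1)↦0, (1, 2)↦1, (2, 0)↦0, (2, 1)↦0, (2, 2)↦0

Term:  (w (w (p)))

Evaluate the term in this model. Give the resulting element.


  p = 1
  (w (p)) = w(1,) = 2
  (w (w (p))) = w(2,) = 0

value = 0


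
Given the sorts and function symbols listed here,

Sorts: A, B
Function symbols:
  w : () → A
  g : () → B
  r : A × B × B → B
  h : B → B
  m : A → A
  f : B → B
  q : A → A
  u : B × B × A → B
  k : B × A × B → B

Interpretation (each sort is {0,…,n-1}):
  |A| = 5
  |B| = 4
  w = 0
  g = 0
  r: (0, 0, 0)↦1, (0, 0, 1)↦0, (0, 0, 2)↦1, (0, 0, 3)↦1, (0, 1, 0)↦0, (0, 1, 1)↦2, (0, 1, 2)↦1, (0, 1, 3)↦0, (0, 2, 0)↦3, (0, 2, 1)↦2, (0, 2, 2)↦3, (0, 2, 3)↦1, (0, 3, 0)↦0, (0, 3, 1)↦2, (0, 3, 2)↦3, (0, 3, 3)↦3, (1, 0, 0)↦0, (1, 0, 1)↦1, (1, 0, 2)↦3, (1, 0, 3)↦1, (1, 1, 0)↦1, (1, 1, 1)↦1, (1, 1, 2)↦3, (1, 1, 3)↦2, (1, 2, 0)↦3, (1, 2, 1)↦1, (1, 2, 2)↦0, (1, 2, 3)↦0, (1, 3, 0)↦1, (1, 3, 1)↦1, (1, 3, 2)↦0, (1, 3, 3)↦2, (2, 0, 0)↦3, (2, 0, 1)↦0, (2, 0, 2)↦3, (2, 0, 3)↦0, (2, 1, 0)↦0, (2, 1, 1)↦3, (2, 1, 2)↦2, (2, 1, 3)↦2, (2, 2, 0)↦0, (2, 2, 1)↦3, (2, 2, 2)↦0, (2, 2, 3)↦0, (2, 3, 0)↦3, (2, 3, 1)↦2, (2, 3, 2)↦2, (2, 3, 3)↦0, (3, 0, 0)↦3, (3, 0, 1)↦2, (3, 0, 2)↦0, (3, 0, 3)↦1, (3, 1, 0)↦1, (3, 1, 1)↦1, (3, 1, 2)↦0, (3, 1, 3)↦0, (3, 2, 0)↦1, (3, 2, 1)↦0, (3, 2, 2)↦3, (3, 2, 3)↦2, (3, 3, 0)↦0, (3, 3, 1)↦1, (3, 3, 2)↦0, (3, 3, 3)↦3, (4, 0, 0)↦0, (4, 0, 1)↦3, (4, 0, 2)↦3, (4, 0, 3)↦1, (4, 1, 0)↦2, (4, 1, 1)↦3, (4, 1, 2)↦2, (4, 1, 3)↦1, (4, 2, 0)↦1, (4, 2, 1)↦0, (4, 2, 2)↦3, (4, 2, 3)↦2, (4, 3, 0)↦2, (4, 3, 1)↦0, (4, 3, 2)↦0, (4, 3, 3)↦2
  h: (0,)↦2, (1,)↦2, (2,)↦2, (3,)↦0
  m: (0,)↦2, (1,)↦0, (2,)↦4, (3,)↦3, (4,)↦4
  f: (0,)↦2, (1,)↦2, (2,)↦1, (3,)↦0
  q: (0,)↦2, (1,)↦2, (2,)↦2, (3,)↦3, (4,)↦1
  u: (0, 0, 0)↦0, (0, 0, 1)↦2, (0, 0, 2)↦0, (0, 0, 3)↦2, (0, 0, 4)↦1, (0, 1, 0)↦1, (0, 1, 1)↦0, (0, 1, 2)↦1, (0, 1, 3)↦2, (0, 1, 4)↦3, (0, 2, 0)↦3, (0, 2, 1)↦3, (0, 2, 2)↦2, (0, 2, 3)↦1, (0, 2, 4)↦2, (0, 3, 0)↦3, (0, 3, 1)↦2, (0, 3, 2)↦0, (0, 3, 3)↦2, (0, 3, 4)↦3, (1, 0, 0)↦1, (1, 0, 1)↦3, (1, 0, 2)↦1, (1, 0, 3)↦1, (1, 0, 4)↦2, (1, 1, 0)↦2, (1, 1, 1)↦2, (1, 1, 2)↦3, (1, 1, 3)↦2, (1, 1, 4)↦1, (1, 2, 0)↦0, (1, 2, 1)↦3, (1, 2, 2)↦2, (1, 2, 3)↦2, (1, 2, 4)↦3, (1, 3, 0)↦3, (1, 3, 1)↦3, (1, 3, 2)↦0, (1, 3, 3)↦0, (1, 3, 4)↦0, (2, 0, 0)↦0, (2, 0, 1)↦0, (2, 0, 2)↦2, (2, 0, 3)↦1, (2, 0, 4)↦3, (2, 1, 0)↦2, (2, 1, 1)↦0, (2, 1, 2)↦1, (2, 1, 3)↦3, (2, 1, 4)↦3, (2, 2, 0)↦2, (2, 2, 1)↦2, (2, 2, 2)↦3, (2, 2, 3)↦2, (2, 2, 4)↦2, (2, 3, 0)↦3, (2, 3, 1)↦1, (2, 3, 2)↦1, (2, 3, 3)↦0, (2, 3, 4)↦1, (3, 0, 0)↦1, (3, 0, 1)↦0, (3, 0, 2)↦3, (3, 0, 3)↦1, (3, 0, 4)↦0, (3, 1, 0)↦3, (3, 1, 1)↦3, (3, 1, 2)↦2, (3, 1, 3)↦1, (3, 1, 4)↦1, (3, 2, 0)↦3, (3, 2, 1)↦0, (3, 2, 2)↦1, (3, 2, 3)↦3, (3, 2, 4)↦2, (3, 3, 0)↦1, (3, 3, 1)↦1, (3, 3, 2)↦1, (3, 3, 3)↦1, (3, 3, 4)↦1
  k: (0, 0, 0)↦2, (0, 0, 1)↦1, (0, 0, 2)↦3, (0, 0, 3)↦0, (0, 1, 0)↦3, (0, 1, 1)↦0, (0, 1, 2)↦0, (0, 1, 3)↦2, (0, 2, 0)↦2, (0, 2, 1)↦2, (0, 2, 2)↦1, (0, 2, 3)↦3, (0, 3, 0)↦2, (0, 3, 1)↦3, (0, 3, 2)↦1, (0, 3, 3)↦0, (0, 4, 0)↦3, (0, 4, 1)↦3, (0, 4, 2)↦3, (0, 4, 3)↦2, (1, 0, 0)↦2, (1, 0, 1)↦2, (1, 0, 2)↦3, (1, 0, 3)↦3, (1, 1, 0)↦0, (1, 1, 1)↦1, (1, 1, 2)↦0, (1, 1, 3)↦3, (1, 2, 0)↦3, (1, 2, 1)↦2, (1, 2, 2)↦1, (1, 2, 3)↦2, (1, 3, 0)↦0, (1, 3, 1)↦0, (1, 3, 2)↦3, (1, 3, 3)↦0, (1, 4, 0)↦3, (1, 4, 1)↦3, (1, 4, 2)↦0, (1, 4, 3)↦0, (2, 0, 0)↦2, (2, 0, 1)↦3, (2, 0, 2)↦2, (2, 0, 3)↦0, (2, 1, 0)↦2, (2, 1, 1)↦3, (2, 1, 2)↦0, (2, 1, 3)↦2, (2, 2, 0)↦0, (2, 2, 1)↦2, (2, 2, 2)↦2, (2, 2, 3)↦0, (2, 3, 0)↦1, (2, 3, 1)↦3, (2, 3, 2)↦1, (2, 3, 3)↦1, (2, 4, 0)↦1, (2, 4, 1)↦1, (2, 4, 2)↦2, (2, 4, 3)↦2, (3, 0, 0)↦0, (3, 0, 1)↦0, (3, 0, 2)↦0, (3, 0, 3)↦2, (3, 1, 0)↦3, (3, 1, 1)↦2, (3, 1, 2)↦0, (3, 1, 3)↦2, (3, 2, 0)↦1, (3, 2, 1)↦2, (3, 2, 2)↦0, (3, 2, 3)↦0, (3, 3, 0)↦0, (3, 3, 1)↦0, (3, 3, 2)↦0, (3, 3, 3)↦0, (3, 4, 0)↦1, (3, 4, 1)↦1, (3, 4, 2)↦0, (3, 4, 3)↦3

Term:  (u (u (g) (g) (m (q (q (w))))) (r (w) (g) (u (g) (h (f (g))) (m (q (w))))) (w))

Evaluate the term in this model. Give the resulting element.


value = 2

  g = 0
  g = 0
  w = 0
  (q (w)) = q(0,) = 2
  (q (q (w))) = q(2,) = 2
  (m (q (q (w)))) = m(2,) = 4
  (u (g) (g) (m (q (q (w))))) = u(0, 0, 4) = 1
  w = 0
  g = 0
  g = 0
  g = 0
  (f (g)) = f(0,) = 2
  (h (f (g))) = h(2,) = 2
  w = 0
  (q (w)) = q(0,) = 2
  (m (q (w))) = m(2,) = 4
  (u (g) (h (f (g))) (m (q (w)))) = u(0, 2, 4) = 2
  (r (w) (g) (u (g) (h (f (g))) (m (q (w))))) = r(0, 0, 2) = 1
  w = 0
  (u (u (g) (g) (m (q (q (w))))) (r (w) (g) (u (g) (h (f (g))) (m (q (w))))) (w)) = u(1, 1, 0) = 2
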